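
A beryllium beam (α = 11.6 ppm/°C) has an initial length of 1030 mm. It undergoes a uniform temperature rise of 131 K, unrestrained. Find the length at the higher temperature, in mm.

ΔL = α·L₀·ΔT = 11.6×10⁻⁶ × 1030 mm × 131.0 K = 1.57 mm.
L = L₀ + ΔL = 1030 + 1.57 = 1031.6 mm.

1031.6 mm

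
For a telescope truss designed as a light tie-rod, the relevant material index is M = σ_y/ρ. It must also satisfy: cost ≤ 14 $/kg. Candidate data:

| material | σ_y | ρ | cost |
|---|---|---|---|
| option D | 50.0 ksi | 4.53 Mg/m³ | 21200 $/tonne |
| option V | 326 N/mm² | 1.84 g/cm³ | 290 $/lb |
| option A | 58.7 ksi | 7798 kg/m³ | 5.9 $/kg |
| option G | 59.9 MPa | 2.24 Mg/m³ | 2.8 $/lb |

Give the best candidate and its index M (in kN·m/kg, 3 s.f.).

Screen on constraints: cost ≤ 14 $/kg. Survivors: option A, option G.
After converting to SI:
  option A: σ_y = 404.7 MPa, ρ = 7798 kg/m³
  option G: σ_y = 59.90 MPa, ρ = 2240 kg/m³
  option A: M = 51.9 kN·m/kg
  option G: M = 26.7 kN·m/kg
The maximum is for option A.

option A, M = 51.9 kN·m/kg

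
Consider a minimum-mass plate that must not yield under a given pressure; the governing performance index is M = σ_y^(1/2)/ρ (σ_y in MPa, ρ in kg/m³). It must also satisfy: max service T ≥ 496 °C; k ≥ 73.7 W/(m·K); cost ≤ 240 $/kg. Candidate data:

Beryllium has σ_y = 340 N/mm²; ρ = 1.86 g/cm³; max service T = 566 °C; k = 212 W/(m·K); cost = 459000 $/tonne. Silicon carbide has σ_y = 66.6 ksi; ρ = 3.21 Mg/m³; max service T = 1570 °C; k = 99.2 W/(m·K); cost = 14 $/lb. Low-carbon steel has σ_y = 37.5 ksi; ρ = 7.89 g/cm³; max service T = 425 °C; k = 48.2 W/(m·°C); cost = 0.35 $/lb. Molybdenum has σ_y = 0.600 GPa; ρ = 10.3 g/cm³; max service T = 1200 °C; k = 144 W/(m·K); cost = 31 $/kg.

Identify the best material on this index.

silicon carbide

Screen on constraints: max service T ≥ 496 °C; k ≥ 73.7 W/(m·K); cost ≤ 240 $/kg. Survivors: silicon carbide, molybdenum.
Putting every candidate on a common basis:
  silicon carbide: σ_y = 459.2 MPa, ρ = 3210 kg/m³
  molybdenum: σ_y = 600.0 MPa, ρ = 10300 kg/m³
  silicon carbide: M = 6.68×10⁻³
  molybdenum: M = 2.38×10⁻³
Silicon carbide ranks first.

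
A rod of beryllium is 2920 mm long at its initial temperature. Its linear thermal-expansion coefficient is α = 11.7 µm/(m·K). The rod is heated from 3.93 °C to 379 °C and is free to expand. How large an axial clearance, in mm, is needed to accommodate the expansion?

ΔT = 379 − 3.93 = 375.1 K.
ΔL = α·L₀·ΔT = 11.7×10⁻⁶ × 2920 mm × 375.1 K = 12.8 mm.

12.8 mm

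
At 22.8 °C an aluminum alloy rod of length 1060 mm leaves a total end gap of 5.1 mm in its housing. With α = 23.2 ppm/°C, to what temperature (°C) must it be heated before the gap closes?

α·L₀·ΔT = 5.1 mm ⇒ ΔT = 5.1 / (23.2×10⁻⁶ × 1060.0) = 207.4 K.
T = 22.8 + 207.4 = 230.2 °C.

230 °C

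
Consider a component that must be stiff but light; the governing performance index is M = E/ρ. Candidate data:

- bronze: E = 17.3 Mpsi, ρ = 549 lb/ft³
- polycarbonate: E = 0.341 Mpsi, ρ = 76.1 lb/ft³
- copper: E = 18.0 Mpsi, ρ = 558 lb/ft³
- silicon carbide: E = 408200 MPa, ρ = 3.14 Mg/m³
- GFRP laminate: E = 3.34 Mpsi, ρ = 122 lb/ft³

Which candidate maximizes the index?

silicon carbide

Normalizing units and computing the index:
  bronze: E = 119.3 GPa, ρ = 8794 kg/m³
  polycarbonate: E = 2.351 GPa, ρ = 1219 kg/m³
  copper: E = 124.1 GPa, ρ = 8938 kg/m³
  silicon carbide: E = 408.2 GPa, ρ = 3140 kg/m³
  GFRP laminate: E = 23.03 GPa, ρ = 1954 kg/m³
  silicon carbide: M = 130 MN·m/kg
  copper: M = 13.9 MN·m/kg
  bronze: M = 13.6 MN·m/kg
  GFRP laminate: M = 11.8 MN·m/kg
  polycarbonate: M = 1.93 MN·m/kg
The maximum is for silicon carbide.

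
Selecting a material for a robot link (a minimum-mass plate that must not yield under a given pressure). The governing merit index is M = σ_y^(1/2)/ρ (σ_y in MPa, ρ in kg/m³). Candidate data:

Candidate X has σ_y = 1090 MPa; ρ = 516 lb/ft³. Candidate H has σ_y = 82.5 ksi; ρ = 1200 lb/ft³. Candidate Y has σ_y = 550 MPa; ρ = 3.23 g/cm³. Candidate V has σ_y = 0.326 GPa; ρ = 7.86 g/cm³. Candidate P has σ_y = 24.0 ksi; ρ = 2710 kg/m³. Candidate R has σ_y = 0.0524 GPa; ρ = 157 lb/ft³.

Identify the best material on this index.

candidate Y

Convert each candidate to consistent units, then evaluate M:
  candidate X: σ_y = 1090 MPa, ρ = 8266 kg/m³
  candidate H: σ_y = 568.8 MPa, ρ = 19220 kg/m³
  candidate Y: σ_y = 550.0 MPa, ρ = 3230 kg/m³
  candidate V: σ_y = 326.0 MPa, ρ = 7860 kg/m³
  candidate P: σ_y = 165.5 MPa, ρ = 2710 kg/m³
  candidate R: σ_y = 52.40 MPa, ρ = 2515 kg/m³
  candidate Y: M = 7.26×10⁻³
  candidate P: M = 4.75×10⁻³
  candidate X: M = 3.99×10⁻³
  candidate R: M = 2.88×10⁻³
  candidate V: M = 2.30×10⁻³
  candidate H: M = 1.24×10⁻³
The maximum is for candidate Y.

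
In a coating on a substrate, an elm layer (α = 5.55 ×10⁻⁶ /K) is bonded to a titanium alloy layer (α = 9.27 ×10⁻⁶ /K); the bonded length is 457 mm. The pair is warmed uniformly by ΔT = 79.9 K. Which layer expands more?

titanium alloy

α(elm) = 5.55×10⁻⁶/K vs α(titanium alloy) = 9.27×10⁻⁶/K.
Higher α expands more for the same ΔT: titanium alloy.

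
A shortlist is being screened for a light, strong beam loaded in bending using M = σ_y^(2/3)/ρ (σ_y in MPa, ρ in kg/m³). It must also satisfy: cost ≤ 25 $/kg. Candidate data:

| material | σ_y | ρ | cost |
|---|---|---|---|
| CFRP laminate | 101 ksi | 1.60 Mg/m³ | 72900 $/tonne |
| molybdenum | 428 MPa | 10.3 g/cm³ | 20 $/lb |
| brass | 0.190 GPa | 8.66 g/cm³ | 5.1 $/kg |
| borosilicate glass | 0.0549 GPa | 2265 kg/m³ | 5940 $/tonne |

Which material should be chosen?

Screen on constraints: cost ≤ 25 $/kg. Survivors: brass, borosilicate glass.
Normalizing units and computing the index:
  brass: σ_y = 190.0 MPa, ρ = 8660 kg/m³
  borosilicate glass: σ_y = 54.90 MPa, ρ = 2265 kg/m³
  borosilicate glass: M = 6.38×10⁻³
  brass: M = 3.82×10⁻³
Borosilicate glass ranks first.

borosilicate glass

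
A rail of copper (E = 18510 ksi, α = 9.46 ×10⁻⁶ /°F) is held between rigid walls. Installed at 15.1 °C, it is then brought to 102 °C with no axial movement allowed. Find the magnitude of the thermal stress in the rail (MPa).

189 MPa

E = 18510 ksi = 127.6 GPa.
α = 9.46×10⁻⁶/°F × 9/5 = 17.0×10⁻⁶/K.
ΔT = 86.90 K. Constrained thermal stress σ = E·α·ΔT = 127.6×10³ MPa × 17.0×10⁻⁶ × 86.90 = 189 MPa (compressive).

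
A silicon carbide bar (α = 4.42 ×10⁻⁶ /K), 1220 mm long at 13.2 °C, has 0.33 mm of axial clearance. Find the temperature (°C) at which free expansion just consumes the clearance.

74.4 °C

α·L₀·ΔT = 0.33 mm ⇒ ΔT = 0.33 / (4.42×10⁻⁶ × 1220.0) = 61.20 K.
T = 13.2 + 61.20 = 74.40 °C.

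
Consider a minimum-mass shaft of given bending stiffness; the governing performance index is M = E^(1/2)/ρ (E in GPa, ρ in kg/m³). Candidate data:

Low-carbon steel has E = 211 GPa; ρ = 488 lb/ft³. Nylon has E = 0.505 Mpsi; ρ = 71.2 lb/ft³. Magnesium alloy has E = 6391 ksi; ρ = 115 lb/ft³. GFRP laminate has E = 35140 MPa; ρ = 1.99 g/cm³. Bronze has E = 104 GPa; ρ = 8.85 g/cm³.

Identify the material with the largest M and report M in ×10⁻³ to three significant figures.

magnesium alloy, M = 3.60×10⁻³

Convert each candidate to consistent units, then evaluate M:
  low-carbon steel: E = 211.0 GPa, ρ = 7817 kg/m³
  nylon: E = 3.482 GPa, ρ = 1141 kg/m³
  magnesium alloy: E = 44.06 GPa, ρ = 1842 kg/m³
  GFRP laminate: E = 35.14 GPa, ρ = 1990 kg/m³
  bronze: E = 104.0 GPa, ρ = 8850 kg/m³
  magnesium alloy: M = 3.60×10⁻³
  GFRP laminate: M = 2.98×10⁻³
  low-carbon steel: M = 1.86×10⁻³
  nylon: M = 1.64×10⁻³
  bronze: M = 1.15×10⁻³
Magnesium alloy ranks first.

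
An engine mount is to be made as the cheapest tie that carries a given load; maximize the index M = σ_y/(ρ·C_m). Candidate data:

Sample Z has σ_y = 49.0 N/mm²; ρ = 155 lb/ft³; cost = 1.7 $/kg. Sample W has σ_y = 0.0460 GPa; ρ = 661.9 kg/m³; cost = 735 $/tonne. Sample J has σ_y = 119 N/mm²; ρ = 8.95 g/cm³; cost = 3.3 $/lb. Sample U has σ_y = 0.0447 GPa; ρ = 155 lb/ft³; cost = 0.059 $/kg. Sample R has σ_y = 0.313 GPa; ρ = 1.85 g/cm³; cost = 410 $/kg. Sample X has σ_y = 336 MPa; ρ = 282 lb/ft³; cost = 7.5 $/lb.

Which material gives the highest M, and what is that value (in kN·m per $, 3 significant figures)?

Normalizing units and computing the index:
  sample Z: σ_y = 49.00 MPa, ρ = 2483 kg/m³, cost = 1.700 $/kg
  sample W: σ_y = 46.00 MPa, ρ = 661.9 kg/m³, cost = 0.7350 $/kg
  sample J: σ_y = 119.0 MPa, ρ = 8950 kg/m³, cost = 7.275 $/kg
  sample U: σ_y = 44.70 MPa, ρ = 2483 kg/m³, cost = 0.05900 $/kg
  sample R: σ_y = 313.0 MPa, ρ = 1850 kg/m³, cost = 410.0 $/kg
  sample X: σ_y = 336.0 MPa, ρ = 4517 kg/m³, cost = 16.53 $/kg
  sample U: M = 305 kN·m per $
  sample W: M = 94.6 kN·m per $
  sample Z: M = 11.6 kN·m per $
  sample X: M = 4.50 kN·m per $
  sample J: M = 1.83 kN·m per $
  sample R: M = 0.413 kN·m per $
The maximum is for sample U.

sample U, M = 305 kN·m per $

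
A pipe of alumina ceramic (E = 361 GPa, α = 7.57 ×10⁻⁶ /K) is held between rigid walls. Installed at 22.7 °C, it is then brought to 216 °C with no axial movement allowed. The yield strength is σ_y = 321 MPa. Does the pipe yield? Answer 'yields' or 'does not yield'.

ΔT = 193.3 K. Constrained thermal stress σ = E·α·ΔT = 361.0×10³ MPa × 7.57×10⁻⁶ × 193.3 = 528 MPa (compressive).
Compare to σ_y = 321 MPa: σ ≥ σ_y, so it yields.

yields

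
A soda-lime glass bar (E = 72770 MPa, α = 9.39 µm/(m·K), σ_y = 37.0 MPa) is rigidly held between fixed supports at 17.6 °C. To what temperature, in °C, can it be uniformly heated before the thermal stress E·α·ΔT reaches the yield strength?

E = 72770 MPa = 72.77 GPa.
E·α·ΔT = 37.00 MPa ⇒ ΔT = 37.00 / (72.77×10³ × 9.39×10⁻⁶) = 54.15 K.
T = 17.6 + 54.15 = 71.75 °C.

71.7 °C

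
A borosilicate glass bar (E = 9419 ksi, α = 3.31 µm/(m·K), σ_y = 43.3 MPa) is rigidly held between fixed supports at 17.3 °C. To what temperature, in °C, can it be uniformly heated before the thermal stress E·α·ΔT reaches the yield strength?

219 °C

E = 9419 ksi = 64.94 GPa.
E·α·ΔT = 43.30 MPa ⇒ ΔT = 43.30 / (64.94×10³ × 3.31×10⁻⁶) = 201.4 K.
T = 17.3 + 201.4 = 218.7 °C.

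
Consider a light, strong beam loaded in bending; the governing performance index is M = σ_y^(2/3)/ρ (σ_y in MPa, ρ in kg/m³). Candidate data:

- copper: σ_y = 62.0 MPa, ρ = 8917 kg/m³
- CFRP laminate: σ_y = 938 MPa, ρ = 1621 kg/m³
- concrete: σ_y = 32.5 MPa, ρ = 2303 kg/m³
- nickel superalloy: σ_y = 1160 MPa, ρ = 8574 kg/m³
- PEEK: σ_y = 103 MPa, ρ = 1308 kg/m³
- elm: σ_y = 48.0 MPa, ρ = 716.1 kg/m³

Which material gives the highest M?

Evaluate M for each candidate:
  CFRP laminate: M = 59.1×10⁻³
  elm: M = 18.4×10⁻³
  PEEK: M = 16.8×10⁻³
  nickel superalloy: M = 12.9×10⁻³
  concrete: M = 4.42×10⁻³
  copper: M = 1.76×10⁻³
The maximum is for CFRP laminate.

CFRP laminate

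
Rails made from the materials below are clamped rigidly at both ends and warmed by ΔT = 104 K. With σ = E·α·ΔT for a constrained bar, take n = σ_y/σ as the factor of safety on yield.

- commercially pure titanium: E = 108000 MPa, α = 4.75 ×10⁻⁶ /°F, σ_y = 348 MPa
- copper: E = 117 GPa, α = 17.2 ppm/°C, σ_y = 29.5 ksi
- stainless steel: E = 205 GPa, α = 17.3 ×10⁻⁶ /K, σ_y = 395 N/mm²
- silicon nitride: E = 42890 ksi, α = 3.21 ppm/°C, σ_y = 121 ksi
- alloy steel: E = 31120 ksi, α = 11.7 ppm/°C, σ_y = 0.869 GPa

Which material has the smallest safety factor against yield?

With everything in SI (GPa, ×10⁻⁶/K, MPa):
  commercially pure titanium: E = 108.0, α = 8.55, σ_y = 348.0 → σ = 96.0 MPa, n = 3.62
  copper: E = 117.0, α = 17.2, σ_y = 203.4 → σ = 209 MPa, n = 0.972
  stainless steel: E = 205.0, α = 17.3, σ_y = 395.0 → σ = 369 MPa, n = 1.07
  silicon nitride: E = 295.7, α = 3.21, σ_y = 834.3 → σ = 98.7 MPa, n = 8.45
  alloy steel: E = 214.6, α = 11.7, σ_y = 869.0 → σ = 261 MPa, n = 3.33
Smallest n: copper with n = 0.972.

copper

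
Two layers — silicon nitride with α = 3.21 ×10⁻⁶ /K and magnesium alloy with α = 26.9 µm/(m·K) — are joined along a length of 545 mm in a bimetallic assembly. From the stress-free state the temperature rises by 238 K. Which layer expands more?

magnesium alloy

α(silicon nitride) = 3.21×10⁻⁶/K vs α(magnesium alloy) = 26.9×10⁻⁶/K.
Higher α expands more for the same ΔT: magnesium alloy.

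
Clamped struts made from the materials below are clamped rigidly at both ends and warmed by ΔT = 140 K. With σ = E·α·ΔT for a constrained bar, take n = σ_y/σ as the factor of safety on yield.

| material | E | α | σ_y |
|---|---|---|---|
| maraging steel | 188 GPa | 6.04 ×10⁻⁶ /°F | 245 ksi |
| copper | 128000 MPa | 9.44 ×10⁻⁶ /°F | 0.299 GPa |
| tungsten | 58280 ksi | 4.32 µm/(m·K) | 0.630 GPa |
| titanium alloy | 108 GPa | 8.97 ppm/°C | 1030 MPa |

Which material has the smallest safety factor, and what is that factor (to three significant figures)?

copper, n = 0.982

In consistent units (E in GPa, α in ×10⁻⁶/K, σ_y in MPa):
  maraging steel: E = 188.0, α = 10.9, σ_y = 1689 → σ = 286 MPa, n = 5.90
  copper: E = 128.0, α = 17.0, σ_y = 299.0 → σ = 304 MPa, n = 0.982
  tungsten: E = 401.8, α = 4.32, σ_y = 630.0 → σ = 243 MPa, n = 2.59
  titanium alloy: E = 108.0, α = 8.97, σ_y = 1030 → σ = 136 MPa, n = 7.59
Copper has the lowest safety factor, n = 0.982.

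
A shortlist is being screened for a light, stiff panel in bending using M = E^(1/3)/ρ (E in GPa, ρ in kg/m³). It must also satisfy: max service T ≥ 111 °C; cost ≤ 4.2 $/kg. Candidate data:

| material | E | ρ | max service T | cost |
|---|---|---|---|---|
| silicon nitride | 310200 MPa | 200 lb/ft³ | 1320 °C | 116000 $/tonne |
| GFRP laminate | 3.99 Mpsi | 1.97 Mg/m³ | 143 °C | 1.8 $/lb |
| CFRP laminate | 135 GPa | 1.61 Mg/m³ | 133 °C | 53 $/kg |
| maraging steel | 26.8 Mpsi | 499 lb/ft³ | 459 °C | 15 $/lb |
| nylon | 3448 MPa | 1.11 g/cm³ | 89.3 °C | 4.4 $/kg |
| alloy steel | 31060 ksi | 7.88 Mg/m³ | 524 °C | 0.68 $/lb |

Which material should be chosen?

Screen on constraints: max service T ≥ 111 °C; cost ≤ 4.2 $/kg. Survivors: GFRP laminate, alloy steel.
Putting every candidate on a common basis:
  GFRP laminate: E = 27.51 GPa, ρ = 1970 kg/m³
  alloy steel: E = 214.2 GPa, ρ = 7880 kg/m³
  GFRP laminate: M = 1.53×10⁻³
  alloy steel: M = 0.759×10⁻³
The maximum is for GFRP laminate.

GFRP laminate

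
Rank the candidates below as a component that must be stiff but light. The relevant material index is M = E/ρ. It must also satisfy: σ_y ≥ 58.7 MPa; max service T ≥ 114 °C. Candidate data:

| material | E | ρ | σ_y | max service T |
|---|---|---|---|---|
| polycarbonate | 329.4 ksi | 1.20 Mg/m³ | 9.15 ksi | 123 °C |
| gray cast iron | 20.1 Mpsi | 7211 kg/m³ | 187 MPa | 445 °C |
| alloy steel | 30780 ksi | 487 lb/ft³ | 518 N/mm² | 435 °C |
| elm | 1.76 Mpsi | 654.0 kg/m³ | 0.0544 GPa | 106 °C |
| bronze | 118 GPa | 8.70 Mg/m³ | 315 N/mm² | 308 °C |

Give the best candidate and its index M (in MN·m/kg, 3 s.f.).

Screen on constraints: σ_y ≥ 58.7 MPa; max service T ≥ 114 °C. Survivors: polycarbonate, gray cast iron, alloy steel, bronze.
After converting to SI:
  polycarbonate: E = 2.271 GPa, ρ = 1200 kg/m³
  gray cast iron: E = 138.6 GPa, ρ = 7211 kg/m³
  alloy steel: E = 212.2 GPa, ρ = 7801 kg/m³
  bronze: E = 118.0 GPa, ρ = 8700 kg/m³
  alloy steel: M = 27.2 MN·m/kg
  gray cast iron: M = 19.2 MN·m/kg
  bronze: M = 13.6 MN·m/kg
  polycarbonate: M = 1.89 MN·m/kg
Alloy steel has the largest M.

alloy steel, M = 27.2 MN·m/kg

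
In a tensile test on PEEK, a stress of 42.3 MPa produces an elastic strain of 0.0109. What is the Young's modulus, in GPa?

E = σ/ε = 42.3 MPa / 0.0109 = 3881 MPa = 3.88 GPa.

3.88 GPa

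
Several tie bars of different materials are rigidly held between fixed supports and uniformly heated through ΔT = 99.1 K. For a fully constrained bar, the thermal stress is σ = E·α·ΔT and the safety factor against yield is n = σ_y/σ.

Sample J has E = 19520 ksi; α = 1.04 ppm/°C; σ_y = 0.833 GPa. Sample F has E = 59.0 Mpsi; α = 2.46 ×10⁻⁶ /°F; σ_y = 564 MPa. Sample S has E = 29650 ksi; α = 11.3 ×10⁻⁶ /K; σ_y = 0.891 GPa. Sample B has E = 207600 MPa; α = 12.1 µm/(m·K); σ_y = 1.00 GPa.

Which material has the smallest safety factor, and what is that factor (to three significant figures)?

In consistent units (E in GPa, α in ×10⁻⁶/K, σ_y in MPa):
  sample J: E = 134.6, α = 1.04, σ_y = 833.0 → σ = 13.9 MPa, n = 60.1
  sample F: E = 406.8, α = 4.43, σ_y = 564.0 → σ = 179 MPa, n = 3.16
  sample S: E = 204.4, α = 11.3, σ_y = 891.0 → σ = 229 MPa, n = 3.89
  sample B: E = 207.6, α = 12.1, σ_y = 1000 → σ = 249 MPa, n = 4.02
Sample F has the lowest safety factor, n = 3.16.

sample F, n = 3.16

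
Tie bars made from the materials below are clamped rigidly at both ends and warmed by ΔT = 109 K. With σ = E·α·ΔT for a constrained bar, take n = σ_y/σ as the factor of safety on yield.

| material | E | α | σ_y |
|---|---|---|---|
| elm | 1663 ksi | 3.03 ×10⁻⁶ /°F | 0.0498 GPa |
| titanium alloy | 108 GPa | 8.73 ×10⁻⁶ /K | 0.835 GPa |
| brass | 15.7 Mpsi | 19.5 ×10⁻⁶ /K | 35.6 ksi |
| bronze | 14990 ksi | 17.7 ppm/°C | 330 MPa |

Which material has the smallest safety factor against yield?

brass

Per material, after unit conversion:
  elm: E = 11.47, α = 5.45, σ_y = 49.80 → σ = 6.82 MPa, n = 7.31
  titanium alloy: E = 108.0, α = 8.73, σ_y = 835.0 → σ = 103 MPa, n = 8.12
  brass: E = 108.2, α = 19.5, σ_y = 245.5 → σ = 230 MPa, n = 1.07
  bronze: E = 103.4, α = 17.7, σ_y = 330.0 → σ = 199 MPa, n = 1.65
Brass has the lowest safety factor, n = 1.07.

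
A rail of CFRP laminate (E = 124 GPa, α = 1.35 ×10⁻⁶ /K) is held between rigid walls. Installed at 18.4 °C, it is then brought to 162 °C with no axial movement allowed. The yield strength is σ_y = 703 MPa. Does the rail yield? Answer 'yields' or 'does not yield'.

ΔT = 143.6 K. Constrained thermal stress σ = E·α·ΔT = 124.0×10³ MPa × 1.35×10⁻⁶ × 143.6 = 24.0 MPa (compressive).
Compare to σ_y = 703 MPa: σ < σ_y, so it does not yield.

does not yield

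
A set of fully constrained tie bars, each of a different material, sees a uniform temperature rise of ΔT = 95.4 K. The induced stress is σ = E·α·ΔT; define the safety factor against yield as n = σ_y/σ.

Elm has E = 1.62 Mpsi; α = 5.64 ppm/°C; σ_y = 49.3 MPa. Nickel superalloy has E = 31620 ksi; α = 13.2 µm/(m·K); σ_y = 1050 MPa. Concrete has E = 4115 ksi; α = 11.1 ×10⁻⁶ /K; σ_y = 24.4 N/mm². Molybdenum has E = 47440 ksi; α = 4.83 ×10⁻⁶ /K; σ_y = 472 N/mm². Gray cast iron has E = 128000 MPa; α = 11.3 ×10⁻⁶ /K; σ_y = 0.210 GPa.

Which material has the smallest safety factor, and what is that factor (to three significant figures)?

concrete, n = 0.812

Per material, after unit conversion:
  elm: E = 11.17, α = 5.64, σ_y = 49.30 → σ = 6.01 MPa, n = 8.20
  nickel superalloy: E = 218.0, α = 13.2, σ_y = 1050 → σ = 275 MPa, n = 3.82
  concrete: E = 28.37, α = 11.1, σ_y = 24.40 → σ = 30.0 MPa, n = 0.812
  molybdenum: E = 327.1, α = 4.83, σ_y = 472.0 → σ = 151 MPa, n = 3.13
  gray cast iron: E = 128.0, α = 11.3, σ_y = 210.0 → σ = 138 MPa, n = 1.52
Smallest n: concrete with n = 0.812.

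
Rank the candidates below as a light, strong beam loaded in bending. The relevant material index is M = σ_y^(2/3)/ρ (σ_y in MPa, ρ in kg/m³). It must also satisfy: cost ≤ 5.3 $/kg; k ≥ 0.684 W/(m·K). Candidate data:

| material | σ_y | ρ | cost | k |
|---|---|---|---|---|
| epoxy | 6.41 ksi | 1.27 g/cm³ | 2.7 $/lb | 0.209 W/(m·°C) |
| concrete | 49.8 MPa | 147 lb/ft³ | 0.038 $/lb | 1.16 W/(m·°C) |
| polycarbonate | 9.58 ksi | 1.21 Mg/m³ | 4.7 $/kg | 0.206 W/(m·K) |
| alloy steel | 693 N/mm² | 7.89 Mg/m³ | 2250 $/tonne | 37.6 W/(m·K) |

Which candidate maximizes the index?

alloy steel

Screen on constraints: cost ≤ 5.3 $/kg; k ≥ 0.684 W/(m·K). Survivors: concrete, alloy steel.
In SI units:
  concrete: σ_y = 49.80 MPa, ρ = 2355 kg/m³
  alloy steel: σ_y = 693.0 MPa, ρ = 7890 kg/m³
  alloy steel: M = 9.93×10⁻³
  concrete: M = 5.75×10⁻³
The maximum is for alloy steel.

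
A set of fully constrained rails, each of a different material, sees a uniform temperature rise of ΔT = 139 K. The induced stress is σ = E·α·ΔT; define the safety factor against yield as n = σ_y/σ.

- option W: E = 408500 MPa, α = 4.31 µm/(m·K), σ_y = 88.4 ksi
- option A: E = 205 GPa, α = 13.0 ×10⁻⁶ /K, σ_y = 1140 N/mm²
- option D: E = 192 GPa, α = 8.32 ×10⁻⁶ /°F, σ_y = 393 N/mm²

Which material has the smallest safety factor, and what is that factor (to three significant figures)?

option D, n = 0.983

In consistent units (E in GPa, α in ×10⁻⁶/K, σ_y in MPa):
  option W: E = 408.5, α = 4.31, σ_y = 609.5 → σ = 245 MPa, n = 2.49
  option A: E = 205.0, α = 13.0, σ_y = 1140 → σ = 370 MPa, n = 3.08
  option D: E = 192.0, α = 15.0, σ_y = 393.0 → σ = 400 MPa, n = 0.983
The minimum is option D at n = 0.983.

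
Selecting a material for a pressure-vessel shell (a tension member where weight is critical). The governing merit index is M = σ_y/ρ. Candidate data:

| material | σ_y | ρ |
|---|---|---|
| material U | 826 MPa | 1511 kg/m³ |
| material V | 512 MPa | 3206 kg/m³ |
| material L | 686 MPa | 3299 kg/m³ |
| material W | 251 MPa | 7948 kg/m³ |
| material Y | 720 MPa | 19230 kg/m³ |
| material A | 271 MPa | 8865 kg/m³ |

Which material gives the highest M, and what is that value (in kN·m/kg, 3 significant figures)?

material U, M = 547 kN·m/kg

Computing M directly (units already consistent):
  material U: M = 547 kN·m/kg
  material L: M = 208 kN·m/kg
  material V: M = 160 kN·m/kg
  material Y: M = 37.4 kN·m/kg
  material W: M = 31.6 kN·m/kg
  material A: M = 30.6 kN·m/kg
The maximum is for material U.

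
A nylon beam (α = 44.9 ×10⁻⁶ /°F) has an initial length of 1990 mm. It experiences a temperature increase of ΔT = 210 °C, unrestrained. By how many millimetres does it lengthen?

33.8 mm

Convert α: 44.9×10⁻⁶/°F × (9/5) = 80.8×10⁻⁶/K.
ΔL = α·L₀·ΔT = 80.8×10⁻⁶ × 1990 mm × 210.0 K = 33.8 mm.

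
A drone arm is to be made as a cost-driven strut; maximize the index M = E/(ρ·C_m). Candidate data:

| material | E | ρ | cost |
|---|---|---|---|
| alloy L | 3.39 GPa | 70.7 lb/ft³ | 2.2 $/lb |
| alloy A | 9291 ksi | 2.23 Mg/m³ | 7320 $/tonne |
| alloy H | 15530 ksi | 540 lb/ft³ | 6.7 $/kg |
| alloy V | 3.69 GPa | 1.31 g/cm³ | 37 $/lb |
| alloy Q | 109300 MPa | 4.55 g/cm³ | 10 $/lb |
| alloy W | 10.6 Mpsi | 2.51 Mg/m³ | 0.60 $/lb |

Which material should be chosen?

After converting to SI:
  alloy L: E = 3.390 GPa, ρ = 1133 kg/m³, cost = 4.850 $/kg
  alloy A: E = 64.06 GPa, ρ = 2230 kg/m³, cost = 7.320 $/kg
  alloy H: E = 107.1 GPa, ρ = 8650 kg/m³, cost = 6.700 $/kg
  alloy V: E = 3.690 GPa, ρ = 1310 kg/m³, cost = 81.57 $/kg
  alloy Q: E = 109.3 GPa, ρ = 4550 kg/m³, cost = 22.05 $/kg
  alloy W: E = 73.08 GPa, ρ = 2510 kg/m³, cost = 1.323 $/kg
  alloy W: M = 22.0 MN·m per $
  alloy A: M = 3.92 MN·m per $
  alloy H: M = 1.85 MN·m per $
  alloy Q: M = 1.09 MN·m per $
  alloy L: M = 0.617 MN·m per $
  alloy V: M = 0.0345 MN·m per $
Alloy W has the largest M.

alloy W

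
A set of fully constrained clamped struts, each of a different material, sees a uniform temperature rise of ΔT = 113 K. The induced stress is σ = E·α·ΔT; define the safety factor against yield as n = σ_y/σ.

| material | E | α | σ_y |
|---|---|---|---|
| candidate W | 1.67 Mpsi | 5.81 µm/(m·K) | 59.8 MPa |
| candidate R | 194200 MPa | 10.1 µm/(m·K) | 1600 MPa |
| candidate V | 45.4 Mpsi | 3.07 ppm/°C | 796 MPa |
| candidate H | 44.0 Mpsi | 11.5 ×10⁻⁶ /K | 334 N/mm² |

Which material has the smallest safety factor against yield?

In consistent units (E in GPa, α in ×10⁻⁶/K, σ_y in MPa):
  candidate W: E = 11.51, α = 5.81, σ_y = 59.80 → σ = 7.56 MPa, n = 7.91
  candidate R: E = 194.2, α = 10.1, σ_y = 1600 → σ = 222 MPa, n = 7.22
  candidate V: E = 313.0, α = 3.07, σ_y = 796.0 → σ = 109 MPa, n = 7.33
  candidate H: E = 303.4, α = 11.5, σ_y = 334.0 → σ = 394 MPa, n = 0.847
The minimum is candidate H at n = 0.847.

candidate H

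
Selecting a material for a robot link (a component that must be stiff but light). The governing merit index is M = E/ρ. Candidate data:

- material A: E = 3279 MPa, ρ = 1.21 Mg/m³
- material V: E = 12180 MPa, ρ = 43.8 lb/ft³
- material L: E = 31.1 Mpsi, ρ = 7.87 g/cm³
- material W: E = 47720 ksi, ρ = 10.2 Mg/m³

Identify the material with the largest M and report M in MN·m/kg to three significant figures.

Normalizing units and computing the index:
  material A: E = 3.279 GPa, ρ = 1210 kg/m³
  material V: E = 12.18 GPa, ρ = 701.6 kg/m³
  material L: E = 214.4 GPa, ρ = 7870 kg/m³
  material W: E = 329.0 GPa, ρ = 10200 kg/m³
  material W: M = 32.3 MN·m/kg
  material L: M = 27.2 MN·m/kg
  material V: M = 17.4 MN·m/kg
  material A: M = 2.71 MN·m/kg
Material W ranks first.

material W, M = 32.3 MN·m/kg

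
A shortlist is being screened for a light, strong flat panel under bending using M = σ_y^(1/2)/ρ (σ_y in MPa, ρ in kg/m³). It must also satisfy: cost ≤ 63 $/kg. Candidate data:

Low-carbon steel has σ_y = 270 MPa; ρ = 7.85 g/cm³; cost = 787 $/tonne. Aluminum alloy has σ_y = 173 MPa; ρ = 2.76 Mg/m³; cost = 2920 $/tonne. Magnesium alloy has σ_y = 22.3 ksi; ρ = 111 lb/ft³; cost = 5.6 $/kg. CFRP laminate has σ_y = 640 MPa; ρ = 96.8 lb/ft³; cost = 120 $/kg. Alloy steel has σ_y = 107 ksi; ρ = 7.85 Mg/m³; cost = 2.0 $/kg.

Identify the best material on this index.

Screen on constraints: cost ≤ 63 $/kg. Survivors: low-carbon steel, aluminum alloy, magnesium alloy, alloy steel.
Convert each candidate to consistent units, then evaluate M:
  low-carbon steel: σ_y = 270.0 MPa, ρ = 7850 kg/m³
  aluminum alloy: σ_y = 173.0 MPa, ρ = 2760 kg/m³
  magnesium alloy: σ_y = 153.8 MPa, ρ = 1778 kg/m³
  alloy steel: σ_y = 737.7 MPa, ρ = 7850 kg/m³
  magnesium alloy: M = 6.97×10⁻³
  aluminum alloy: M = 4.77×10⁻³
  alloy steel: M = 3.46×10⁻³
  low-carbon steel: M = 2.09×10⁻³
Magnesium alloy ranks first.

magnesium alloy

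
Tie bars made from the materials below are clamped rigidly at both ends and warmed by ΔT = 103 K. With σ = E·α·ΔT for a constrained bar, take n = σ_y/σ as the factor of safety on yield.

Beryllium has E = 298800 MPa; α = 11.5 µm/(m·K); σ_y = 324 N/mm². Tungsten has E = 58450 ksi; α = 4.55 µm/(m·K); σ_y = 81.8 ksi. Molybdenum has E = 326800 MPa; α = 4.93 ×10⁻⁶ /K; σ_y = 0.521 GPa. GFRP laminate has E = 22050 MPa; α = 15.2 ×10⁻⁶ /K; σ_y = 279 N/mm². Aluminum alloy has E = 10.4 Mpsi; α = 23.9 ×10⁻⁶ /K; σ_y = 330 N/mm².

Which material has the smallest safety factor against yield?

Converting E to GPa, α to ×10⁻⁶/K, σ_y to MPa, then σ and n for each:
  beryllium: E = 298.8, α = 11.5, σ_y = 324.0 → σ = 354 MPa, n = 0.915
  tungsten: E = 403.0, α = 4.55, σ_y = 564.0 → σ = 189 MPa, n = 2.99
  molybdenum: E = 326.8, α = 4.93, σ_y = 521.0 → σ = 166 MPa, n = 3.14
  GFRP laminate: E = 22.05, α = 15.2, σ_y = 279.0 → σ = 34.5 MPa, n = 8.08
  aluminum alloy: E = 71.71, α = 23.9, σ_y = 330.0 → σ = 177 MPa, n = 1.87
Smallest n: beryllium with n = 0.915.

beryllium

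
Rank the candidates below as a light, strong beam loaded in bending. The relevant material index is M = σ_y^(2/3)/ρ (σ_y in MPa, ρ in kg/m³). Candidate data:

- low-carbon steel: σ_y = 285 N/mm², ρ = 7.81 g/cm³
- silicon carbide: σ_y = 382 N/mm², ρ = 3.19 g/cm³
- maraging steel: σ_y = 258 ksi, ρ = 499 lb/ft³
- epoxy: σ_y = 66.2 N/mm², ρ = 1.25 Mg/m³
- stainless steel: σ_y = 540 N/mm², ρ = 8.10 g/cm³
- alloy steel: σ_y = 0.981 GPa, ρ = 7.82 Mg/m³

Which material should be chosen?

Convert each candidate to consistent units, then evaluate M:
  low-carbon steel: σ_y = 285.0 MPa, ρ = 7810 kg/m³
  silicon carbide: σ_y = 382.0 MPa, ρ = 3190 kg/m³
  maraging steel: σ_y = 1779 MPa, ρ = 7993 kg/m³
  epoxy: σ_y = 66.20 MPa, ρ = 1250 kg/m³
  stainless steel: σ_y = 540.0 MPa, ρ = 8100 kg/m³
  alloy steel: σ_y = 981.0 MPa, ρ = 7820 kg/m³
  maraging steel: M = 18.4×10⁻³
  silicon carbide: M = 16.5×10⁻³
  epoxy: M = 13.1×10⁻³
  alloy steel: M = 12.6×10⁻³
  stainless steel: M = 8.19×10⁻³
  low-carbon steel: M = 5.55×10⁻³
Maraging steel has the largest M.

maraging steel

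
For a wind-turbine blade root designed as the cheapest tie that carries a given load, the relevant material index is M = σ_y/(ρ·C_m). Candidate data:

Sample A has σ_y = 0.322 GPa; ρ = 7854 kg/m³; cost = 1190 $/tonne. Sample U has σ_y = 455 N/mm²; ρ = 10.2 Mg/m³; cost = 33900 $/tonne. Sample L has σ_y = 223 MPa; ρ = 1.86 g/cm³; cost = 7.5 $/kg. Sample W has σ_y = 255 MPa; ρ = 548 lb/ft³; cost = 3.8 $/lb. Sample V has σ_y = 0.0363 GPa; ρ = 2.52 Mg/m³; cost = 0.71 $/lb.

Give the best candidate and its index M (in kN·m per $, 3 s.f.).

sample A, M = 34.5 kN·m per $

Convert each candidate to consistent units, then evaluate M:
  sample A: σ_y = 322.0 MPa, ρ = 7854 kg/m³, cost = 1.190 $/kg
  sample U: σ_y = 455.0 MPa, ρ = 10200 kg/m³, cost = 33.90 $/kg
  sample L: σ_y = 223.0 MPa, ρ = 1860 kg/m³, cost = 7.500 $/kg
  sample W: σ_y = 255.0 MPa, ρ = 8778 kg/m³, cost = 8.377 $/kg
  sample V: σ_y = 36.30 MPa, ρ = 2520 kg/m³, cost = 1.565 $/kg
  sample A: M = 34.5 kN·m per $
  sample L: M = 16.0 kN·m per $
  sample V: M = 9.20 kN·m per $
  sample W: M = 3.47 kN·m per $
  sample U: M = 1.32 kN·m per $
Sample A ranks first.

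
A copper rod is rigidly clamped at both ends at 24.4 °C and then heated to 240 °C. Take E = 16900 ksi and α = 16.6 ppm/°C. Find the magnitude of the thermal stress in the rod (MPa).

417 MPa

E = 16900 ksi = 116.5 GPa.
ΔT = 215.6 K. Constrained thermal stress σ = E·α·ΔT = 116.5×10³ MPa × 16.6×10⁻⁶ × 215.6 = 417 MPa (compressive).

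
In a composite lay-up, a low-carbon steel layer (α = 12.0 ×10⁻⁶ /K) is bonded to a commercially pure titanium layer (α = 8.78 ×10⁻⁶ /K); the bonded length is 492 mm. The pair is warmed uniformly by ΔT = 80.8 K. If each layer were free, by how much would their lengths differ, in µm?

Δα = |12.0 − 8.78|×10⁻⁶/K = 3.22×10⁻⁶/K.
ΔL_mismatch = Δα·L·ΔT = 3.22×10⁻⁶ × 492.0 mm × 80.8 K = 128 µm.

128 µm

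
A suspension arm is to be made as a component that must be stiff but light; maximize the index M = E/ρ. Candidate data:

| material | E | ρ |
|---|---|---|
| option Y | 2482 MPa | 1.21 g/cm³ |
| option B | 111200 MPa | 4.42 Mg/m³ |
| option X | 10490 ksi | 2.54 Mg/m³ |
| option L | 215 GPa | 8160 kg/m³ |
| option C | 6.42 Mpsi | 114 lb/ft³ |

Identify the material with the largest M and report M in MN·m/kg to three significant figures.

option X, M = 28.5 MN·m/kg

Putting every candidate on a common basis:
  option Y: E = 2.482 GPa, ρ = 1210 kg/m³
  option B: E = 111.2 GPa, ρ = 4420 kg/m³
  option X: E = 72.33 GPa, ρ = 2540 kg/m³
  option L: E = 215.0 GPa, ρ = 8160 kg/m³
  option C: E = 44.26 GPa, ρ = 1826 kg/m³
  option X: M = 28.5 MN·m/kg
  option L: M = 26.3 MN·m/kg
  option B: M = 25.2 MN·m/kg
  option C: M = 24.2 MN·m/kg
  option Y: M = 2.05 MN·m/kg
The maximum is for option X.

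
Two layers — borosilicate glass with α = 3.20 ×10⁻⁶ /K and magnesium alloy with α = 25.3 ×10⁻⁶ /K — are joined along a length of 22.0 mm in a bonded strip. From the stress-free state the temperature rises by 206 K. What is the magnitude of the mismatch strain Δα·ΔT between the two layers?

4.55×10⁻³

Δα = |3.20 − 25.3|×10⁻⁶/K = 22.1×10⁻⁶/K.
Mismatch strain = Δα·ΔT = 22.1×10⁻⁶ × 206.0 = 4.55×10⁻³.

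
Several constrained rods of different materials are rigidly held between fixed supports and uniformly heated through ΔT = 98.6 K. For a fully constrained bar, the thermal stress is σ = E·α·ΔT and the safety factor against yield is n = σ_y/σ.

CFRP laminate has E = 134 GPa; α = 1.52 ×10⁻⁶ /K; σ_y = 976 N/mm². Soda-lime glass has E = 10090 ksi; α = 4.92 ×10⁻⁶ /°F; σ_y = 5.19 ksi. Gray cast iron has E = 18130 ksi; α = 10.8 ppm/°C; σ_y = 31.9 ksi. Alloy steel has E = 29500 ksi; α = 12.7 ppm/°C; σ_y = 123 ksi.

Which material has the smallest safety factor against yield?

In consistent units (E in GPa, α in ×10⁻⁶/K, σ_y in MPa):
  CFRP laminate: E = 134.0, α = 1.52, σ_y = 976.0 → σ = 20.1 MPa, n = 48.6
  soda-lime glass: E = 69.57, α = 8.86, σ_y = 35.78 → σ = 60.7 MPa, n = 0.589
  gray cast iron: E = 125.0, α = 10.8, σ_y = 219.9 → σ = 133 MPa, n = 1.65
  alloy steel: E = 203.4, α = 12.7, σ_y = 848.1 → σ = 255 MPa, n = 3.33
Smallest n: soda-lime glass with n = 0.589.

soda-lime glass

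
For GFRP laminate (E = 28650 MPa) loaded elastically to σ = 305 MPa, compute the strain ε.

0.0106

E = 28650 MPa = 28.65 GPa = 28650 MPa.
ε = σ/E = 305 / 28650 = 0.0106.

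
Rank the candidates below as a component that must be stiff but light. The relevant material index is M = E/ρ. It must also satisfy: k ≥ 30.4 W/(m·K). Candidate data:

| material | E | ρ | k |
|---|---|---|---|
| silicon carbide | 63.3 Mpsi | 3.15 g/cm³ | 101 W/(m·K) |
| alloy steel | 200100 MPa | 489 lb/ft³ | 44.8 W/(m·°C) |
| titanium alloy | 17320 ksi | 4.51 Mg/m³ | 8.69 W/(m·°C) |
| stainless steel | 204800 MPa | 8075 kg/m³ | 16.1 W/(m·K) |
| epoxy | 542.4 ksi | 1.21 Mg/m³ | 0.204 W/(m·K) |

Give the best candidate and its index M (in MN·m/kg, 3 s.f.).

Screen on constraints: k ≥ 30.4 W/(m·K). Survivors: silicon carbide, alloy steel.
After converting to SI:
  silicon carbide: E = 436.4 GPa, ρ = 3150 kg/m³
  alloy steel: E = 200.1 GPa, ρ = 7833 kg/m³
  silicon carbide: M = 139 MN·m/kg
  alloy steel: M = 25.5 MN·m/kg
Silicon carbide ranks first.

silicon carbide, M = 139 MN·m/kg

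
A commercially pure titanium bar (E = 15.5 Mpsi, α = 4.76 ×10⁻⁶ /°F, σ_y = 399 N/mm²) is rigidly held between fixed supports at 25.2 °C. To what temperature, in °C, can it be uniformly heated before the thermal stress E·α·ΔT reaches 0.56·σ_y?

E = 15.5 Mpsi = 106.9 GPa.
α = 4.76×10⁻⁶/°F × 9/5 = 8.57×10⁻⁶/K.
σ_y = 399 N/mm² = 399.0 MPa.
E·α·ΔT = 223.4 MPa ⇒ ΔT = 223.4 / (106.9×10³ × 8.57×10⁻⁶) = 244.0 K.
T = 25.2 + 244.0 = 269.2 °C.

269 °C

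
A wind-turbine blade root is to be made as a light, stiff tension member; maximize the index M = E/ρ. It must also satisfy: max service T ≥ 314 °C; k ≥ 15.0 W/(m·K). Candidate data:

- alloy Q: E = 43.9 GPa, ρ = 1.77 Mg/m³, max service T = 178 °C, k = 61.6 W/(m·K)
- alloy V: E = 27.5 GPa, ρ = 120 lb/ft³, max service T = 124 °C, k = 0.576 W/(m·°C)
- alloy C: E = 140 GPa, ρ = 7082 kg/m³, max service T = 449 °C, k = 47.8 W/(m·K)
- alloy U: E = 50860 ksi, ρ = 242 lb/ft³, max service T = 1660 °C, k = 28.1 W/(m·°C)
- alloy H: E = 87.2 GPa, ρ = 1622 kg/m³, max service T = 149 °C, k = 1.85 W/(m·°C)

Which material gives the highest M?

alloy U

Screen on constraints: max service T ≥ 314 °C; k ≥ 15.0 W/(m·K). Survivors: alloy C, alloy U.
Convert each candidate to consistent units, then evaluate M:
  alloy C: E = 140.0 GPa, ρ = 7082 kg/m³
  alloy U: E = 350.7 GPa, ρ = 3876 kg/m³
  alloy U: M = 90.5 MN·m/kg
  alloy C: M = 19.8 MN·m/kg
Alloy U ranks first.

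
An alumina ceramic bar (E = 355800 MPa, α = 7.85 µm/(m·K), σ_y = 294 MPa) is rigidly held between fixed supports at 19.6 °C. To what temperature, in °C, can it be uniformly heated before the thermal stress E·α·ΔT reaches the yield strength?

E = 355800 MPa = 355.8 GPa.
E·α·ΔT = 294.0 MPa ⇒ ΔT = 294.0 / (355.8×10³ × 7.85×10⁻⁶) = 105.3 K.
T = 19.6 + 105.3 = 124.9 °C.

125 °C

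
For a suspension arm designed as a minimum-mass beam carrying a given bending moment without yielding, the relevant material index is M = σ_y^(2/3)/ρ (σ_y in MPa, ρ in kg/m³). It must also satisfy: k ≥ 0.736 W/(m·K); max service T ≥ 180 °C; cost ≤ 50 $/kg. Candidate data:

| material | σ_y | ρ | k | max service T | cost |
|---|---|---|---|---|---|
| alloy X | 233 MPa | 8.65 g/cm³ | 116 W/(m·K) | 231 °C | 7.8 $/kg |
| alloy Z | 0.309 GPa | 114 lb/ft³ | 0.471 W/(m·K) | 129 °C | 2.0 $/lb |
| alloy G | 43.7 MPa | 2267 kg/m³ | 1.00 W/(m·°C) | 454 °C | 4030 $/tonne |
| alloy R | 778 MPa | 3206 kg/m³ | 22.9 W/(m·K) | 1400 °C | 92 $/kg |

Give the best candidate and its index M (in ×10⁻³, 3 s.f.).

alloy G, M = 5.47×10⁻³

Screen on constraints: k ≥ 0.736 W/(m·K); max service T ≥ 180 °C; cost ≤ 50 $/kg. Survivors: alloy X, alloy G.
Normalizing units and computing the index:
  alloy X: σ_y = 233.0 MPa, ρ = 8650 kg/m³
  alloy G: σ_y = 43.70 MPa, ρ = 2267 kg/m³
  alloy G: M = 5.47×10⁻³
  alloy X: M = 4.38×10⁻³
Alloy G ranks first.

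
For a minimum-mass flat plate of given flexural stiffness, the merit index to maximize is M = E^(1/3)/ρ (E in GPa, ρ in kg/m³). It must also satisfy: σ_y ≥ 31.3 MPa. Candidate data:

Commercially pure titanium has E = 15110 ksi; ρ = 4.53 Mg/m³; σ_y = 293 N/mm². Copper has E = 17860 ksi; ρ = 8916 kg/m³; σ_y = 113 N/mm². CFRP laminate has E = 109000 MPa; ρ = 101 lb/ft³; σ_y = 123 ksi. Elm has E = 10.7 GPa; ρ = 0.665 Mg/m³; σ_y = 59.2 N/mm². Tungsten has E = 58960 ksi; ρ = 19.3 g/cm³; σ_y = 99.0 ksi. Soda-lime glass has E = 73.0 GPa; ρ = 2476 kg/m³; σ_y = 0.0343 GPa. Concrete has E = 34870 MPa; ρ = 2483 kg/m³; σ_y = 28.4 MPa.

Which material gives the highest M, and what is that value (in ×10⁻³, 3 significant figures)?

elm, M = 3.31×10⁻³

Screen on constraints: σ_y ≥ 31.3 MPa. Survivors: commercially pure titanium, copper, CFRP laminate, elm, tungsten, soda-lime glass.
In SI units:
  commercially pure titanium: E = 104.2 GPa, ρ = 4530 kg/m³
  copper: E = 123.1 GPa, ρ = 8916 kg/m³
  CFRP laminate: E = 109.0 GPa, ρ = 1618 kg/m³
  elm: E = 10.70 GPa, ρ = 665.0 kg/m³
  tungsten: E = 406.5 GPa, ρ = 19300 kg/m³
  soda-lime glass: E = 73.00 GPa, ρ = 2476 kg/m³
  elm: M = 3.31×10⁻³
  CFRP laminate: M = 2.95×10⁻³
  soda-lime glass: M = 1.69×10⁻³
  commercially pure titanium: M = 1.04×10⁻³
  copper: M = 0.558×10⁻³
  tungsten: M = 0.384×10⁻³
Elm has the largest M.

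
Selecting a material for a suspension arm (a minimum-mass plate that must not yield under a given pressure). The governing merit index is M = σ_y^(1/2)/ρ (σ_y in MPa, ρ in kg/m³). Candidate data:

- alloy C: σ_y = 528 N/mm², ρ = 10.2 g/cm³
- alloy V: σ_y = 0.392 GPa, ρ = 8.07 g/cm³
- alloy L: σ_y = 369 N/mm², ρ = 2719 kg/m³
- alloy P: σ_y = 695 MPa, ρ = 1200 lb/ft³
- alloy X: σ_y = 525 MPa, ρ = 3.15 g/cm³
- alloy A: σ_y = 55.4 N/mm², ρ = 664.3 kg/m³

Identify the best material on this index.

Convert each candidate to consistent units, then evaluate M:
  alloy C: σ_y = 528.0 MPa, ρ = 10200 kg/m³
  alloy V: σ_y = 392.0 MPa, ρ = 8070 kg/m³
  alloy L: σ_y = 369.0 MPa, ρ = 2719 kg/m³
  alloy P: σ_y = 695.0 MPa, ρ = 19220 kg/m³
  alloy X: σ_y = 525.0 MPa, ρ = 3150 kg/m³
  alloy A: σ_y = 55.40 MPa, ρ = 664.3 kg/m³
  alloy A: M = 11.2×10⁻³
  alloy X: M = 7.27×10⁻³
  alloy L: M = 7.06×10⁻³
  alloy V: M = 2.45×10⁻³
  alloy C: M = 2.25×10⁻³
  alloy P: M = 1.37×10⁻³
Alloy A has the largest M.

alloy A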